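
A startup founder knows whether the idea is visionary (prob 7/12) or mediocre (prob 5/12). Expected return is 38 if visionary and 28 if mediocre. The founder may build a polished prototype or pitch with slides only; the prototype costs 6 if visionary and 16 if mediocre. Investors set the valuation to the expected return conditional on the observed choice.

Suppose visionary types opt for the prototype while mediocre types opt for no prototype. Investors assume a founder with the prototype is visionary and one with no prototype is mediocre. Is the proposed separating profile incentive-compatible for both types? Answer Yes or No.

Yes

Under these beliefs, the prototype earns valuation 38 and no prototype earns valuation 28.
visionary: the prototype nets 38 − 6 = 32; no prototype nets 28. visionary prefers the prototype.
mediocre: the prototype nets 38 − 16 = 22; no prototype nets 28. mediocre prefers no prototype.
Neither type deviates, so the separating profile is an equilibrium.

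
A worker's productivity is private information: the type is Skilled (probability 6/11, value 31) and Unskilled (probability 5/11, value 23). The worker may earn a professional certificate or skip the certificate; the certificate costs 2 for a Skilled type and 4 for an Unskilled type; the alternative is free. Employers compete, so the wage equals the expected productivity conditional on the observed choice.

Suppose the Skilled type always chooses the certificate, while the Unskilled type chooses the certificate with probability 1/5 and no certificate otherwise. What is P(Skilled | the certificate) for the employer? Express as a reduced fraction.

P(the certificate) = (6/11)·1 + (5/11)·(1/5) = 7/11.
By Bayes' rule, P(Skilled | the certificate) = (6/11) / (7/11) = 6/7.

6/7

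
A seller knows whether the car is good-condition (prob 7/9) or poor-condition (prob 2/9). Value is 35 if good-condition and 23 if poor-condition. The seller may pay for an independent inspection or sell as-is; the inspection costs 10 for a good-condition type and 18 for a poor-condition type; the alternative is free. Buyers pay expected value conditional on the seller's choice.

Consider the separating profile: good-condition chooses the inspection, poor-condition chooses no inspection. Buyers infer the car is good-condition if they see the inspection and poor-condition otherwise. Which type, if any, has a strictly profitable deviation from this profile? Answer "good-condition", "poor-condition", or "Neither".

The inspection pays 35; no inspection pays 23.
good-condition: assigned the inspection, nets 35 − 10 = 25; deviating to no inspection nets 23.
poor-condition: assigned no inspection, nets 23; deviating to the inspection nets 35 − 18 = 17.
Both types strictly prefer their assigned action; no profitable deviation.

Neither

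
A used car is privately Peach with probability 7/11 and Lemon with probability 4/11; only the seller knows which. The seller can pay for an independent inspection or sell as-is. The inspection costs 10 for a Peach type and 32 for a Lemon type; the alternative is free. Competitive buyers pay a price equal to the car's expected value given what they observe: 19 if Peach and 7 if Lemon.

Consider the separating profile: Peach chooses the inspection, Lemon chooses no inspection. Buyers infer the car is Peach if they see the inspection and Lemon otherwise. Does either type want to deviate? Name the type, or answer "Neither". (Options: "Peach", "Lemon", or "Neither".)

Neither

The inspection pays 19; no inspection pays 7.
Peach: assigned the inspection, nets 19 − 10 = 9; deviating to no inspection nets 7.
Lemon: assigned no inspection, nets 7; deviating to the inspection nets 19 − 32 = -13.
Both types strictly prefer their assigned action; no profitable deviation.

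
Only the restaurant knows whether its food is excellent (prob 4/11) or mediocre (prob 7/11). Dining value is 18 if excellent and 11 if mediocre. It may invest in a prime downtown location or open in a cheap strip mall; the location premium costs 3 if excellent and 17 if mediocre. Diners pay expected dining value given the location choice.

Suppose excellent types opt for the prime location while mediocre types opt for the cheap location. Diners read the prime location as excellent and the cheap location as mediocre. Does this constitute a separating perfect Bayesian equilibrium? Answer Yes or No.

Yes

Under these beliefs, the prime location earns price premium 18 and the cheap location earns price premium 11.
excellent: the prime location nets 18 − 3 = 15; the cheap location nets 11. excellent prefers the prime location.
mediocre: the prime location nets 18 − 17 = 1; the cheap location nets 11. mediocre prefers the cheap location.
Neither type deviates, so the separating profile is an equilibrium.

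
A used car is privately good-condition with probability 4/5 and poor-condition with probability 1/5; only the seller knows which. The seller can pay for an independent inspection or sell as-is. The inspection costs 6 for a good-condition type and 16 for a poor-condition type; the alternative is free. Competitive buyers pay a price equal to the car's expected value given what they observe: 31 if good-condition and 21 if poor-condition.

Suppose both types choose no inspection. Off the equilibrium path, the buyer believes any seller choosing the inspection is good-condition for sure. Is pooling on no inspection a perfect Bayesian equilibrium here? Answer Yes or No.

Yes

On path, the buyer holds the prior and pays 4/5·31 + 1/5·21 = 29. Off path (the inspection), believing good-condition, it pays 31.
good-condition: no inspection nets 29; the inspection nets 31 − 6 = 25. good-condition stays.
poor-condition: no inspection nets 29; the inspection nets 31 − 16 = 15. poor-condition stays.
No type deviates, so pooling is sustained.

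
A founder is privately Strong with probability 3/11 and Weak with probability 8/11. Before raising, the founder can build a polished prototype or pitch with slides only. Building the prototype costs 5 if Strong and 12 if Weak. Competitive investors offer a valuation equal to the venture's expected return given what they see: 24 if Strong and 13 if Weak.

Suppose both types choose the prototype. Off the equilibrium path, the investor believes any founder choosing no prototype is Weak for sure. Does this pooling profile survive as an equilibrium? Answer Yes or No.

On path, the investor holds the prior and pays 3/11·24 + 8/11·13 = 16. Off path (no prototype), believing Weak, it pays 13.
Strong: the prototype nets 16 − 5 = 11; no prototype nets 13. Strong would deviate.
Weak: the prototype nets 16 − 12 = 4; no prototype nets 13. Weak would deviate.
A type deviates, so pooling fails.

No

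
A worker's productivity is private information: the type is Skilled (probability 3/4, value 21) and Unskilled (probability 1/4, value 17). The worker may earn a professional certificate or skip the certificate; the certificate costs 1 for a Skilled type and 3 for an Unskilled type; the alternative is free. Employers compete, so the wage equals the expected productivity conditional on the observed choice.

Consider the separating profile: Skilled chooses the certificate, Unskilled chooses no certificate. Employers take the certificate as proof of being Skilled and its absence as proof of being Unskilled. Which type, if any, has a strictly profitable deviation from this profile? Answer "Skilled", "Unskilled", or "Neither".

Unskilled

The certificate pays 21; no certificate pays 17.
Skilled: assigned the certificate, nets 21 − 1 = 20; deviating to no certificate nets 17.
Unskilled: assigned no certificate, nets 17; deviating to the certificate nets 21 − 3 = 18.
The Unskilled type gains 1 by deviating.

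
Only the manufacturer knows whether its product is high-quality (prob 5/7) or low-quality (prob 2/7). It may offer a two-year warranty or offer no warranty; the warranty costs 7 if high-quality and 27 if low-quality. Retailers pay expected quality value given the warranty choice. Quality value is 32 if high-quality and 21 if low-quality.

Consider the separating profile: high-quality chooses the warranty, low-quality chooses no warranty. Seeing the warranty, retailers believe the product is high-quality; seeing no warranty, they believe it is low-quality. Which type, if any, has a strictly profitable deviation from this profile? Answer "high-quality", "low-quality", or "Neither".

Neither

The warranty pays 32; no warranty pays 21.
high-quality: assigned the warranty, nets 32 − 7 = 25; deviating to no warranty nets 21.
low-quality: assigned no warranty, nets 21; deviating to the warranty nets 32 − 27 = 5.
Both types strictly prefer their assigned action; no profitable deviation.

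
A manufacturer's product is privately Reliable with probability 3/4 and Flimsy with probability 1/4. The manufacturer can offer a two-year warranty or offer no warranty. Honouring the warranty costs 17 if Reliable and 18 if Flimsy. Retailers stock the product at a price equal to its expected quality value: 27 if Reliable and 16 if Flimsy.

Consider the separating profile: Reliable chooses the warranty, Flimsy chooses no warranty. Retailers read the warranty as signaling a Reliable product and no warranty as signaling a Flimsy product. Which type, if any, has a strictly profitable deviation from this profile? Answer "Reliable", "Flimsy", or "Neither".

The warranty pays 27; no warranty pays 16.
Reliable: assigned the warranty, nets 27 − 17 = 10; deviating to no warranty nets 16.
Flimsy: assigned no warranty, nets 16; deviating to the warranty nets 27 − 18 = 9.
The Reliable type gains 6 by deviating.

Reliable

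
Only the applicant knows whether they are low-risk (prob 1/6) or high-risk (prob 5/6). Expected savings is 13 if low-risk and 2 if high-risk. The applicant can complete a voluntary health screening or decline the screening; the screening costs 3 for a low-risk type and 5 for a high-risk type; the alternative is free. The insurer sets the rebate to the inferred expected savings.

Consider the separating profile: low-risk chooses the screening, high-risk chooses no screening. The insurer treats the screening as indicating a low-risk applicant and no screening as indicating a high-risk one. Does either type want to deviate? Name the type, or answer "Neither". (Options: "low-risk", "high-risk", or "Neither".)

high-risk

The screening pays 13; no screening pays 2.
low-risk: assigned the screening, nets 13 − 3 = 10; deviating to no screening nets 2.
high-risk: assigned no screening, nets 2; deviating to the screening nets 13 − 5 = 8.
The high-risk type gains 6 by deviating.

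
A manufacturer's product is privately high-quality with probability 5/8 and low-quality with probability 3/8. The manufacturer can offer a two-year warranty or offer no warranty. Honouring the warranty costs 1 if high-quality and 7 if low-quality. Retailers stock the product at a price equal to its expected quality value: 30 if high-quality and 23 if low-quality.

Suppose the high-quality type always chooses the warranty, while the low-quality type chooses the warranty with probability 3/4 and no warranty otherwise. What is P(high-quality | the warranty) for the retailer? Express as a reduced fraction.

P(the warranty) = (5/8)·1 + (3/8)·(3/4) = 29/32.
By Bayes' rule, P(high-quality | the warranty) = (5/8) / (29/32) = 20/29.

20/29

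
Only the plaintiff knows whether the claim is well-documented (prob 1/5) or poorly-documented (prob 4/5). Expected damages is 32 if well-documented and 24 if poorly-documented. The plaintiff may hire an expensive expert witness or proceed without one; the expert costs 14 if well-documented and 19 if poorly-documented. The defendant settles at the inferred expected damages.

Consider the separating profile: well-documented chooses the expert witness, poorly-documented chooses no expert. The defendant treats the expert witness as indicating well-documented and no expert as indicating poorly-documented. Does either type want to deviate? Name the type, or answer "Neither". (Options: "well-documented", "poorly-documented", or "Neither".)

The expert witness pays 32; no expert pays 24.
well-documented: assigned the expert witness, nets 32 − 14 = 18; deviating to no expert nets 24.
poorly-documented: assigned no expert, nets 24; deviating to the expert witness nets 32 − 19 = 13.
The well-documented type gains 6 by deviating.

well-documented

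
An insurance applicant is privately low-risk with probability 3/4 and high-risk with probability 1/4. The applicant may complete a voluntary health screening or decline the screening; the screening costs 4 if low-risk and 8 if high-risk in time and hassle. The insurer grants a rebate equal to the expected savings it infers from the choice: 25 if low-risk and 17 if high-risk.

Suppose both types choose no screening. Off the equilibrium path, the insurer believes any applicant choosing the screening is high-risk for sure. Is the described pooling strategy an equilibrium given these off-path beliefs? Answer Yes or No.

Yes

On path, the insurer holds the prior and pays 3/4·25 + 1/4·17 = 23. Off path (the screening), believing high-risk, it pays 17.
low-risk: no screening nets 23; the screening nets 17 − 4 = 13. low-risk stays.
high-risk: no screening nets 23; the screening nets 17 − 8 = 9. high-risk stays.
No type deviates, so pooling is sustained.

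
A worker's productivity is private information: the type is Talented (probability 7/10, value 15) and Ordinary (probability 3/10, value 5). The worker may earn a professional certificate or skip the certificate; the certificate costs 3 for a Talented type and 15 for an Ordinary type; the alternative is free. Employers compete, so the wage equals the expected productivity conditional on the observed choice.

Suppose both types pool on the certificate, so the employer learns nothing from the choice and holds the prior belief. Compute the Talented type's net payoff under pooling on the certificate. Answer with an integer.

Pooled wage = 7/10·15 + 3/10·5 = 12.
Talented pays cost 3 for the certificate, so net payoff = 12 − 3 = 9.

9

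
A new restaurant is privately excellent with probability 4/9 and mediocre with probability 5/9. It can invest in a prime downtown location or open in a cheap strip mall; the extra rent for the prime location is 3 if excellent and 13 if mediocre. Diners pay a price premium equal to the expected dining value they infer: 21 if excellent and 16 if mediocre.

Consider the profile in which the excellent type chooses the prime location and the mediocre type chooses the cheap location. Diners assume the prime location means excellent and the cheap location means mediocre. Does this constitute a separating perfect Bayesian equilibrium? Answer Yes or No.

Yes

Under these beliefs, the prime location earns price premium 21 and the cheap location earns price premium 16.
excellent: the prime location nets 21 − 3 = 18; the cheap location nets 16. excellent prefers the prime location.
mediocre: the prime location nets 21 − 13 = 8; the cheap location nets 16. mediocre prefers the cheap location.
Neither type deviates, so the separating profile is an equilibrium.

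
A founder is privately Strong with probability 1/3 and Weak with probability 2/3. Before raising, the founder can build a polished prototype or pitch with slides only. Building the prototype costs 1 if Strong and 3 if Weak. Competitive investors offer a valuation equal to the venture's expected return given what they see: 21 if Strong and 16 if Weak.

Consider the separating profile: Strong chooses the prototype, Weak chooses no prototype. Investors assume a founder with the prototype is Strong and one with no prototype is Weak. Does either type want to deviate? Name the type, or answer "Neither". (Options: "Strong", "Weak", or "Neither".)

Weak

The prototype pays 21; no prototype pays 16.
Strong: assigned the prototype, nets 21 − 1 = 20; deviating to no prototype nets 16.
Weak: assigned no prototype, nets 16; deviating to the prototype nets 21 − 3 = 18.
The Weak type gains 2 by deviating.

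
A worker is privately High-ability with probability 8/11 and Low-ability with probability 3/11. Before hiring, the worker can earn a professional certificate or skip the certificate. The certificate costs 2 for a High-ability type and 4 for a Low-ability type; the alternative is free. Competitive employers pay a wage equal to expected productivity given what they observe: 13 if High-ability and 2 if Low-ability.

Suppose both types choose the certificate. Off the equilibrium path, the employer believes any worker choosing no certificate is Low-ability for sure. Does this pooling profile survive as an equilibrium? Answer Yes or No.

Yes

On path, the employer holds the prior and pays 8/11·13 + 3/11·2 = 10. Off path (no certificate), believing Low-ability, it pays 2.
High-ability: the certificate nets 10 − 2 = 8; no certificate nets 2. High-ability stays.
Low-ability: the certificate nets 10 − 4 = 6; no certificate nets 2. Low-ability stays.
No type deviates, so pooling is sustained.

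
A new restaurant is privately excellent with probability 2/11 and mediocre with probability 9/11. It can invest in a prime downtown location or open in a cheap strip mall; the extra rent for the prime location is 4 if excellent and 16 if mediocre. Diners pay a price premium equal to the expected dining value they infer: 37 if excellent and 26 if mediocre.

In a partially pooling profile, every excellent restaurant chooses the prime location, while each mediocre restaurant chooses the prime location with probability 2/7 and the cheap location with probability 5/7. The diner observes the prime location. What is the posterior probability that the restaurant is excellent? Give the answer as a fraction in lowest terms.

7/16

P(the prime location) = (2/11)·1 + (9/11)·(2/7) = 32/77.
By Bayes' rule, P(excellent | the prime location) = (2/11) / (32/77) = 7/16.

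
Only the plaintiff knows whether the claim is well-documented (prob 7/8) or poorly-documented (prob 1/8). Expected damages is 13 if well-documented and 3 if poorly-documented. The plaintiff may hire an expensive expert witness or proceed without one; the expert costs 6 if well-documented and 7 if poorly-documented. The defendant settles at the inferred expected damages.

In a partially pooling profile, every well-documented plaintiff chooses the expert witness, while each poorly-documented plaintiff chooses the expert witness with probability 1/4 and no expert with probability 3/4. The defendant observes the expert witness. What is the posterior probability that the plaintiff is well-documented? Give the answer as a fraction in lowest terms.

P(the expert witness) = (7/8)·1 + (1/8)·(1/4) = 29/32.
By Bayes' rule, P(well-documented | the expert witness) = (7/8) / (29/32) = 28/29.

28/29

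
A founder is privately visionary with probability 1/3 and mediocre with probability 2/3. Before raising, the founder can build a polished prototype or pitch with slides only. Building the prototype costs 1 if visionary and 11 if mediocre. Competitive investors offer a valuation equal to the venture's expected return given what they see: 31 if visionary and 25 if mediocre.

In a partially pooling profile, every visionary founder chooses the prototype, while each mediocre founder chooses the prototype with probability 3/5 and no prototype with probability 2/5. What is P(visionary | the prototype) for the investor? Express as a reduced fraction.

5/11

P(the prototype) = (1/3)·1 + (2/3)·(3/5) = 11/15.
By Bayes' rule, P(visionary | the prototype) = (1/3) / (11/15) = 5/11.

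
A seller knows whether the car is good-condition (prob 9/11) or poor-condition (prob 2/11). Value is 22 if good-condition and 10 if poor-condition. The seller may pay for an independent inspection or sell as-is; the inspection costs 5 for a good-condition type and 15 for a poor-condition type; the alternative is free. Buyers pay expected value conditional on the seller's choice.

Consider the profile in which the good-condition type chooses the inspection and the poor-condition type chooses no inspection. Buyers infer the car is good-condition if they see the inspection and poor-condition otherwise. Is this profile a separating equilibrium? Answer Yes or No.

Yes

Under these beliefs, the inspection earns price 22 and no inspection earns price 10.
good-condition: the inspection nets 22 − 5 = 17; no inspection nets 10. good-condition prefers the inspection.
poor-condition: the inspection nets 22 − 15 = 7; no inspection nets 10. poor-condition prefers no inspection.
Neither type deviates, so the separating profile is an equilibrium.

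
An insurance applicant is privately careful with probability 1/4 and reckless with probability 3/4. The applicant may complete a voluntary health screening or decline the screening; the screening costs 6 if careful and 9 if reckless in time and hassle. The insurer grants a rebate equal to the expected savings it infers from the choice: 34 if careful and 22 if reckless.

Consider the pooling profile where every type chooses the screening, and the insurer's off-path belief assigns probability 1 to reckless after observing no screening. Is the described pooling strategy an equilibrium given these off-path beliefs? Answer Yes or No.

No

On path, the insurer holds the prior and pays 1/4·34 + 3/4·22 = 25. Off path (no screening), believing reckless, it pays 22.
careful: the screening nets 25 − 6 = 19; no screening nets 22. careful would deviate.
reckless: the screening nets 25 − 9 = 16; no screening nets 22. reckless would deviate.
A type deviates, so pooling fails.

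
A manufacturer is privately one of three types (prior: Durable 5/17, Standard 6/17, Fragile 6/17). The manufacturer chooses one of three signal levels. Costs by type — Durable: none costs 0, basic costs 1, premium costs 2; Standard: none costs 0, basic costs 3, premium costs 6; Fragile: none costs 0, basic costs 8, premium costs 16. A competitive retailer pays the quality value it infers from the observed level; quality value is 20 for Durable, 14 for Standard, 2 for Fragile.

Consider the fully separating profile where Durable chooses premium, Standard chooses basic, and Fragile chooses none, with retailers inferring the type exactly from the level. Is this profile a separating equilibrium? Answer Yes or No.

Separating prices: premium → 20, basic → 14, none → 2.
Durable (assigned premium): none: 2 − 0 = 2; basic: 14 − 1 = 13; premium: 20 − 2 = 18. Durable stays.
Standard (assigned basic): none: 2 − 0 = 2; basic: 14 − 3 = 11; premium: 20 − 6 = 14. Standard prefers premium.
Fragile (assigned none): none: 2 − 0 = 2; basic: 14 − 8 = 6; premium: 20 − 16 = 4. Fragile prefers basic.
At least one type deviates; the separating profile fails.

No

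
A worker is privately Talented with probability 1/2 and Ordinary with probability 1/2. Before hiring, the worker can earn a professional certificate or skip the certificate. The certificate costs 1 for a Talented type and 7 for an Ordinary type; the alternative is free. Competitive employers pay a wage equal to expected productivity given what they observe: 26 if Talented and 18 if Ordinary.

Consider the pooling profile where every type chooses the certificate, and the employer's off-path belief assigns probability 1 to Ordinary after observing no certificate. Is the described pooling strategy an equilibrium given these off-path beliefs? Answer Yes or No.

On path, the employer holds the prior and pays 1/2·26 + 1/2·18 = 22. Off path (no certificate), believing Ordinary, it pays 18.
Talented: the certificate nets 22 − 1 = 21; no certificate nets 18. Talented stays.
Ordinary: the certificate nets 22 − 7 = 15; no certificate nets 18. Ordinary would deviate.
A type deviates, so pooling fails.

No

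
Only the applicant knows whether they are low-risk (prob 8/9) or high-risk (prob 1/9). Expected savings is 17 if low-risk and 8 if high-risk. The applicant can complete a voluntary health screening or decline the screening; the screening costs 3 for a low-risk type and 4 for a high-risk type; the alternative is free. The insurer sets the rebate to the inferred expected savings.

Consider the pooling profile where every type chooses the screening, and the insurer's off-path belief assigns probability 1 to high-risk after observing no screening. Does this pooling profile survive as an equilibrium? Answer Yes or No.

On path, the insurer holds the prior and pays 8/9·17 + 1/9·8 = 16. Off path (no screening), believing high-risk, it pays 8.
low-risk: the screening nets 16 − 3 = 13; no screening nets 8. low-risk stays.
high-risk: the screening nets 16 − 4 = 12; no screening nets 8. high-risk stays.
No type deviates, so pooling is sustained.

Yes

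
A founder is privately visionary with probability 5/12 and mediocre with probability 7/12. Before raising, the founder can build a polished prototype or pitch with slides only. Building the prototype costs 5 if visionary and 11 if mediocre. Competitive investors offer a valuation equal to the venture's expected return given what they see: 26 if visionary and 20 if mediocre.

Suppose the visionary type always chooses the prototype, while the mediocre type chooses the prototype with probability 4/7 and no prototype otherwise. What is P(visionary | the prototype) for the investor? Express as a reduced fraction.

P(the prototype) = (5/12)·1 + (7/12)·(4/7) = 3/4.
By Bayes' rule, P(visionary | the prototype) = (5/12) / (3/4) = 5/9.

5/9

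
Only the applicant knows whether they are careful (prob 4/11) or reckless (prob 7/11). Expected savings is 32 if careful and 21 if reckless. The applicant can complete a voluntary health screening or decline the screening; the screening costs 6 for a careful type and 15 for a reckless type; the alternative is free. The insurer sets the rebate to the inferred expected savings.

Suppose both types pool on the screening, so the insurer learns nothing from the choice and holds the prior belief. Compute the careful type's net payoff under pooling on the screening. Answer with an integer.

19

Pooled rebate = 4/11·32 + 7/11·21 = 25.
careful pays cost 6 for the screening, so net payoff = 25 − 6 = 19.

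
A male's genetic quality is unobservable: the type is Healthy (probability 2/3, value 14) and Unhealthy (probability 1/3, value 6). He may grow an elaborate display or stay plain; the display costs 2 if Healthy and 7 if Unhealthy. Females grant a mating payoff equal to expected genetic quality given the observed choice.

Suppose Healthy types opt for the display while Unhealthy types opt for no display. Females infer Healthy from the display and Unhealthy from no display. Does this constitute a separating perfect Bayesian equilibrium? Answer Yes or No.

Under these beliefs, the display earns mating payoff 14 and no display earns mating payoff 6.
Healthy: the display nets 14 − 2 = 12; no display nets 6. Healthy prefers the display.
Unhealthy: the display nets 14 − 7 = 7; no display nets 6. Unhealthy would deviate to the display.
Unhealthy has a profitable deviation, so the profile is not an equilibrium.

No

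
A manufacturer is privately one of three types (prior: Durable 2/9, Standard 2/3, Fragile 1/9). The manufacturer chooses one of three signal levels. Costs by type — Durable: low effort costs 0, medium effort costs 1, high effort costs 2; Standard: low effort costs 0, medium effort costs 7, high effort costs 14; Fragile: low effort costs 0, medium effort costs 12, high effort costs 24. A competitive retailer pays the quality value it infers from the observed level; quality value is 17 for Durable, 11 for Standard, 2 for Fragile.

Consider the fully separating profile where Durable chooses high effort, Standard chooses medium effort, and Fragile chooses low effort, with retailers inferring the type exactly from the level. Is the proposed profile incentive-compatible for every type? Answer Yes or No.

Separating prices: high effort → 17, medium effort → 11, low effort → 2.
Durable (assigned high effort): low effort: 2 − 0 = 2; medium effort: 11 − 1 = 10; high effort: 17 − 2 = 15. Durable stays.
Standard (assigned medium effort): low effort: 2 − 0 = 2; medium effort: 11 − 7 = 4; high effort: 17 − 14 = 3. Standard stays.
Fragile (assigned low effort): low effort: 2 − 0 = 2; medium effort: 11 − 12 = -1; high effort: 17 − 24 = -7. Fragile stays.
Every type prefers its assigned level; separation holds.

Yes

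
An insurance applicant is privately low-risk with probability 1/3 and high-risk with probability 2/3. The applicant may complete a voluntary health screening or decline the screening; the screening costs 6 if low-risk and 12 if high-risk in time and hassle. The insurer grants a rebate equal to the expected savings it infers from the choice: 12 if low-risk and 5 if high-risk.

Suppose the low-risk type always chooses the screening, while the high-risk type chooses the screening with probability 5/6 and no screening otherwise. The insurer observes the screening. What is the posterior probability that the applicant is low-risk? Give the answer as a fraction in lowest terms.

P(the screening) = (1/3)·1 + (2/3)·(5/6) = 8/9.
By Bayes' rule, P(low-risk | the screening) = (1/3) / (8/9) = 3/8.

3/8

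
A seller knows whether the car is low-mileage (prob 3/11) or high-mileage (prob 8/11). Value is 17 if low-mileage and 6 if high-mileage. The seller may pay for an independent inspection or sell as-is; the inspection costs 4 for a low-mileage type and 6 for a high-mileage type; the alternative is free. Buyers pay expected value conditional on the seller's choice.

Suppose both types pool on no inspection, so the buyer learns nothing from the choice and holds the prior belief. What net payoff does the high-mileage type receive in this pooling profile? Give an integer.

9

Pooled price = 3/11·17 + 8/11·6 = 9.
high-mileage pays no cost for no inspection, so net payoff = 9.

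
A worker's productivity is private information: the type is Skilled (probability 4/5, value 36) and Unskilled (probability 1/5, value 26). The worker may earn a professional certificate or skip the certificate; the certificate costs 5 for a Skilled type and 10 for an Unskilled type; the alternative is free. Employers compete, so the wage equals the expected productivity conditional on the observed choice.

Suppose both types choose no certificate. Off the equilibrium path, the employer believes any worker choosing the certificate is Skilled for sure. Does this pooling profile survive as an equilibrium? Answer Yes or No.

On path, the employer holds the prior and pays 4/5·36 + 1/5·26 = 34. Off path (the certificate), believing Skilled, it pays 36.
Skilled: no certificate nets 34; the certificate nets 36 − 5 = 31. Skilled stays.
Unskilled: no certificate nets 34; the certificate nets 36 − 10 = 26. Unskilled stays.
No type deviates, so pooling is sustained.

Yes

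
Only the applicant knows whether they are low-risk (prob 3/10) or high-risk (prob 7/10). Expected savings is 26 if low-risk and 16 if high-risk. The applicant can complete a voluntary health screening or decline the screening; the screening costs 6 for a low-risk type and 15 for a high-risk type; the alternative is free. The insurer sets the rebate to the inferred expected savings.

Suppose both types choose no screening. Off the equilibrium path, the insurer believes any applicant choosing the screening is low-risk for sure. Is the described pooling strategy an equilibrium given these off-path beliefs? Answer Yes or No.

No

On path, the insurer holds the prior and pays 3/10·26 + 7/10·16 = 19. Off path (the screening), believing low-risk, it pays 26.
low-risk: no screening nets 19; the screening nets 26 − 6 = 20. low-risk would deviate.
high-risk: no screening nets 19; the screening nets 26 − 15 = 11. high-risk stays.
A type deviates, so pooling fails.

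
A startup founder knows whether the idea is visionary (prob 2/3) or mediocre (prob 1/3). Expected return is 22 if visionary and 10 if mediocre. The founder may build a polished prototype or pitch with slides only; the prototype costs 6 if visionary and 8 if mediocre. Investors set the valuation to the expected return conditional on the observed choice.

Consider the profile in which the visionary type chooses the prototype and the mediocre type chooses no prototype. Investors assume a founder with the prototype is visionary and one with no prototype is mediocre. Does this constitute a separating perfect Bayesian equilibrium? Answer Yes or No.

No

Under these beliefs, the prototype earns valuation 22 and no prototype earns valuation 10.
visionary: the prototype nets 22 − 6 = 16; no prototype nets 10. visionary prefers the prototype.
mediocre: the prototype nets 22 − 8 = 14; no prototype nets 10. mediocre would deviate to the prototype.
mediocre has a profitable deviation, so the profile is not an equilibrium.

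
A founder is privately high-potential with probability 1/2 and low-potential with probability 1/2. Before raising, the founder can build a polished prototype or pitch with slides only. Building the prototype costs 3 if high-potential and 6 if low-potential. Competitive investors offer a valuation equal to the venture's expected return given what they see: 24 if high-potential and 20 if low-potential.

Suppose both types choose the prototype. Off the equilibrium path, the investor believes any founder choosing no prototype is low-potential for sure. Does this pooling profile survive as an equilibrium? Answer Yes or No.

On path, the investor holds the prior and pays 1/2·24 + 1/2·20 = 22. Off path (no prototype), believing low-potential, it pays 20.
high-potential: the prototype nets 22 − 3 = 19; no prototype nets 20. high-potential would deviate.
low-potential: the prototype nets 22 − 6 = 16; no prototype nets 20. low-potential would deviate.
A type deviates, so pooling fails.

No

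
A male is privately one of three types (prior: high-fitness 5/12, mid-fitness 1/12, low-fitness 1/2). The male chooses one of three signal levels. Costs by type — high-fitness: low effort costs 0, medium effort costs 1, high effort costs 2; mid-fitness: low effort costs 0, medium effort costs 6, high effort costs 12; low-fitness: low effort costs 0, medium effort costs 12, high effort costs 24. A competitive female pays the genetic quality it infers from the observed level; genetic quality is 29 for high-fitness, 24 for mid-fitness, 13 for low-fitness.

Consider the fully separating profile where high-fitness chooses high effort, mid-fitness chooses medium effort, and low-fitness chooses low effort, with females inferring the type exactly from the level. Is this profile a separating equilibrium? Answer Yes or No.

Separating mating payoffs: high effort → 29, medium effort → 24, low effort → 13.
high-fitness (assigned high effort): low effort: 13 − 0 = 13; medium effort: 24 − 1 = 23; high effort: 29 − 2 = 27. high-fitness stays.
mid-fitness (assigned medium effort): low effort: 13 − 0 = 13; medium effort: 24 − 6 = 18; high effort: 29 − 12 = 17. mid-fitness stays.
low-fitness (assigned low effort): low effort: 13 − 0 = 13; medium effort: 24 − 12 = 12; high effort: 29 − 24 = 5. low-fitness stays.
Every type prefers its assigned level; separation holds.

Yes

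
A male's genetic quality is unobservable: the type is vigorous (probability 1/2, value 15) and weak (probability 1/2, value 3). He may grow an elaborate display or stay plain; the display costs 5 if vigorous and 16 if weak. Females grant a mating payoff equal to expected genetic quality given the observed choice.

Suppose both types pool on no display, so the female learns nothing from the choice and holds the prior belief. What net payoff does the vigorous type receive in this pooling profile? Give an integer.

9

Pooled mating payoff = 1/2·15 + 1/2·3 = 9.
vigorous pays no cost for no display, so net payoff = 9.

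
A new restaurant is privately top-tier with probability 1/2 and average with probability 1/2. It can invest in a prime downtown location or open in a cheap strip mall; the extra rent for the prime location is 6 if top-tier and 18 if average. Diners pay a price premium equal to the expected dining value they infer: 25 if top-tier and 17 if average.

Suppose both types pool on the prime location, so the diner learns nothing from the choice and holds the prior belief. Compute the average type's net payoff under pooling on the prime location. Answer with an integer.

Pooled price premium = 1/2·25 + 1/2·17 = 21.
average pays cost 18 for the prime location, so net payoff = 21 − 18 = 3.

3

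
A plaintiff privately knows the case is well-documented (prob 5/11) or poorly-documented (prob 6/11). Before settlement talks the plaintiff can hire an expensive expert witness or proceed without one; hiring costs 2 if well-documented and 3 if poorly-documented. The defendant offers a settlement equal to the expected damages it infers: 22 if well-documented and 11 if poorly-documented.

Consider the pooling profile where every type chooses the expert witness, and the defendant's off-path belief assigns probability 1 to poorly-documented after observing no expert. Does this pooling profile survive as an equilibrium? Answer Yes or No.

Yes

On path, the defendant holds the prior and pays 5/11·22 + 6/11·11 = 16. Off path (no expert), believing poorly-documented, it pays 11.
well-documented: the expert witness nets 16 − 2 = 14; no expert nets 11. well-documented stays.
poorly-documented: the expert witness nets 16 − 3 = 13; no expert nets 11. poorly-documented stays.
No type deviates, so pooling is sustained.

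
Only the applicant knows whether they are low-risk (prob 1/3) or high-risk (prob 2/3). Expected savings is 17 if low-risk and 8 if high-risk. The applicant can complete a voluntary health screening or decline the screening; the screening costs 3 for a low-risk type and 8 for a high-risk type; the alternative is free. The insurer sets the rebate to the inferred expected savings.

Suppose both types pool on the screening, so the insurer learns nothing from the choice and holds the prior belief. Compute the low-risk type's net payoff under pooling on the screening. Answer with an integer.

Pooled rebate = 1/3·17 + 2/3·8 = 11.
low-risk pays cost 3 for the screening, so net payoff = 11 − 3 = 8.

8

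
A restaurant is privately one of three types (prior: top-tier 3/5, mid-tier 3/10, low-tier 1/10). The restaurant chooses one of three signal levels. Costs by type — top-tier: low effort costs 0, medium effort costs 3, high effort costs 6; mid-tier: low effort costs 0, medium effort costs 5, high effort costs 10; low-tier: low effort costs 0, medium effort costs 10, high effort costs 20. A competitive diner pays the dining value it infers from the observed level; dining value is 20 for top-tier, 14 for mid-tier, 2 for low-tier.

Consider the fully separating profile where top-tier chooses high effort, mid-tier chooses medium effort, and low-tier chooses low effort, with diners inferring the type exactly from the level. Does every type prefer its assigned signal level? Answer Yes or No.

No

Separating price premiums: high effort → 20, medium effort → 14, low effort → 2.
top-tier (assigned high effort): low effort: 2 − 0 = 2; medium effort: 14 − 3 = 11; high effort: 20 − 6 = 14. top-tier stays.
mid-tier (assigned medium effort): low effort: 2 − 0 = 2; medium effort: 14 − 5 = 9; high effort: 20 − 10 = 10. mid-tier prefers high effort.
low-tier (assigned low effort): low effort: 2 − 0 = 2; medium effort: 14 − 10 = 4; high effort: 20 − 20 = 0. low-tier prefers medium effort.
At least one type deviates; the separating profile fails.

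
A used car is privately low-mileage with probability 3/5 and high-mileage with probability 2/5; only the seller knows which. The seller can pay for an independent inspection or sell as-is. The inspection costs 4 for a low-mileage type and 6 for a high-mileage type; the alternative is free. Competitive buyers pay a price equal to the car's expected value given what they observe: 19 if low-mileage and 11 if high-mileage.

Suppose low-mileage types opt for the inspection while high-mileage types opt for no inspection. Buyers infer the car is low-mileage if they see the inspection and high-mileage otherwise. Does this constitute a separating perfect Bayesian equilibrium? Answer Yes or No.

No

Under these beliefs, the inspection earns price 19 and no inspection earns price 11.
low-mileage: the inspection nets 19 − 4 = 15; no inspection nets 11. low-mileage prefers the inspection.
high-mileage: the inspection nets 19 − 6 = 13; no inspection nets 11. high-mileage would deviate to the inspection.
high-mileage has a profitable deviation, so the profile is not an equilibrium.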